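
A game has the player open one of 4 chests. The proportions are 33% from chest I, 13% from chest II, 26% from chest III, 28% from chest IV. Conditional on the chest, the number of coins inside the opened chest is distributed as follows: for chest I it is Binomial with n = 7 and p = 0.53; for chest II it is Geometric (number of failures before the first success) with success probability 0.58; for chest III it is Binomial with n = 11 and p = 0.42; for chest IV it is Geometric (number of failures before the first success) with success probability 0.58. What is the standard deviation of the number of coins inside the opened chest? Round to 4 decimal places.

2.1632

Per component, I: μ=3.71, E[X²]=15.5078; II: μ=0.724138, E[X²]=1.77289; III: μ=4.62, E[X²]=24.024; IV: μ=0.724138, E[X²]=1.77289.
E[X] = 0.33·3.71 + 0.13·0.724138 + 0.26·4.62 + 0.28·0.724138 = 2.7224.
E[X²] = 0.33·15.5078 + 0.13·1.77289 + 0.26·24.024 + 0.28·1.77289 = 12.0907.
Var(X) = E[X²] − (E[X])² = 12.0907 − 7.41144 = 4.67926.
SD(X) = √4.67926 = 2.16316.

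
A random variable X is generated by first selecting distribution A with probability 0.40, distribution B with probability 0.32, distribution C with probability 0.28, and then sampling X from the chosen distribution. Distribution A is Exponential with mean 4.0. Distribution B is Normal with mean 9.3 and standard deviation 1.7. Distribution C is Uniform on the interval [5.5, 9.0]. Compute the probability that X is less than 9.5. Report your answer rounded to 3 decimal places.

0.818

Conditional on each component, P(X < 9.5): A: 0.906986; B: 0.546826; C: 1.
By total probability, P(X < 9.5) = 0.4·0.906986 + 0.32·0.546826 + 0.28·1 = 0.817779.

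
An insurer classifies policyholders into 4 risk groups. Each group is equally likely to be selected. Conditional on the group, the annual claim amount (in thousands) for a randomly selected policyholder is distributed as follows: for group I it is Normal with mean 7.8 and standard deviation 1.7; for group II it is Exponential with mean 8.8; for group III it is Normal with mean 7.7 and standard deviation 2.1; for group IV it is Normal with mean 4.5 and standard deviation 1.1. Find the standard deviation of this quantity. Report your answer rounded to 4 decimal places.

4.9094

Per component, I: μ=7.8, E[X²]=63.73; II: μ=8.8, E[X²]=154.88; III: μ=7.7, E[X²]=63.7; IV: μ=4.5, E[X²]=21.46.
E[X] = 0.25·7.8 + 0.25·8.8 + 0.25·7.7 + 0.25·4.5 = 7.2.
E[X²] = 0.25·63.73 + 0.25·154.88 + 0.25·63.7 + 0.25·21.46 = 75.9425.
Var(X) = E[X²] − (E[X])² = 75.9425 − 51.84 = 24.1025.
SD(X) = √24.1025 = 4.90943.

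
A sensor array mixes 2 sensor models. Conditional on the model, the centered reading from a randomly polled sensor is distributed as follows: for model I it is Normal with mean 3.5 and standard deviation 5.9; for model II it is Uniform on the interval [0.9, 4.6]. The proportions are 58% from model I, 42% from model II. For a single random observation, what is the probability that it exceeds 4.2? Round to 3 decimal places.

0.308

Conditional on each model, P(X > 4.2): I: 0.452779; II: 0.108108.
By total probability, P(X > 4.2) = 0.58·0.452779 + 0.42·0.108108 = 0.308017.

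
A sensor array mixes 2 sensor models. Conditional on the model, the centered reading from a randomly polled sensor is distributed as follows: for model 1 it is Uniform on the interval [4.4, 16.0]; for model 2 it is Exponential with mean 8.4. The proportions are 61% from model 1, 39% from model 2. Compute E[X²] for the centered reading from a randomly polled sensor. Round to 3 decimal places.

For each component E[X²] = Var + (mean)², giving 1: 115.253; 2: 141.12.
Overall E[X²] = 0.61·115.253 + 0.39·141.12 = 125.341.

125.341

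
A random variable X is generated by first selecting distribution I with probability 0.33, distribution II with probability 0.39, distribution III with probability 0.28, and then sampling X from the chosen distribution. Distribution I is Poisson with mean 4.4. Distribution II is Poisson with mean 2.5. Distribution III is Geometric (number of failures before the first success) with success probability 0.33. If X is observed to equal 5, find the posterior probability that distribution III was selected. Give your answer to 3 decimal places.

0.132

Likelihoods P(X=5 | ·): I: 0.168728; II: 0.0668009; III: 0.0445541.
Posterior ∝ prior × likelihood. Numerator for III: 0.28·0.0445541 = 0.0124752.
Normalizing constant: 0.33·0.168728 + 0.39·0.0668009 + 0.28·0.0445541 = 0.0942077.
P(III | observation) = 0.0124752 / 0.0942077 = 0.132422.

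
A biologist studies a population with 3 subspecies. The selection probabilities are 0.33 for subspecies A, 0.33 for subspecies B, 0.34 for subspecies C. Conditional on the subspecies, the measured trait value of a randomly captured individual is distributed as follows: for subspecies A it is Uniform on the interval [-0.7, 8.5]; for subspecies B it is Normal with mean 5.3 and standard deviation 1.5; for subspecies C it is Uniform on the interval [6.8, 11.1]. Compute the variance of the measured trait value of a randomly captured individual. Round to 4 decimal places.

8.1636

Per component, A: μ=3.9, E[X²]=22.2633; B: μ=5.3, E[X²]=30.34; C: μ=8.95, E[X²]=81.6433.
E[X] = 0.33·3.9 + 0.33·5.3 + 0.34·8.95 = 6.079.
E[X²] = 0.33·22.2633 + 0.33·30.34 + 0.34·81.6433 = 45.1178.
Var(X) = E[X²] − (E[X])² = 45.1178 − 36.9542 = 8.16359.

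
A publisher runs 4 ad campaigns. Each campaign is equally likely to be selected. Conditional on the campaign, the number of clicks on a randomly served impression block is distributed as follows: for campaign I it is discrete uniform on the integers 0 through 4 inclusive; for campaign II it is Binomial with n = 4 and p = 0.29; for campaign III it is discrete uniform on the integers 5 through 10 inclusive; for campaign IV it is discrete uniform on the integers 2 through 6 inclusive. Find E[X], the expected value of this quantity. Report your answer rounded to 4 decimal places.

Component means — I: 2; II: 1.16; III: 7.5; IV: 4.
E[X] = 0.25·2 + 0.25·1.16 + 0.25·7.5 + 0.25·4 = 3.665.

3.6650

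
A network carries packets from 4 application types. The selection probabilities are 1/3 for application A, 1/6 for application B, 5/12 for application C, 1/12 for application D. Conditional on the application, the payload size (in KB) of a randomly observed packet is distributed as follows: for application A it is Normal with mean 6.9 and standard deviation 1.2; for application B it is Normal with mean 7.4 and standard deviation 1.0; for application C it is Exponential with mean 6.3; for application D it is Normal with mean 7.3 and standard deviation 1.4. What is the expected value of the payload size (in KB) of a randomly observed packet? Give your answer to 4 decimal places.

6.7667

Component means — A: 6.9; B: 7.4; C: 6.3; D: 7.3.
E[X] = 0.333333·6.9 + 0.166667·7.4 + 0.416667·6.3 + 0.0833333·7.3 = 6.76667.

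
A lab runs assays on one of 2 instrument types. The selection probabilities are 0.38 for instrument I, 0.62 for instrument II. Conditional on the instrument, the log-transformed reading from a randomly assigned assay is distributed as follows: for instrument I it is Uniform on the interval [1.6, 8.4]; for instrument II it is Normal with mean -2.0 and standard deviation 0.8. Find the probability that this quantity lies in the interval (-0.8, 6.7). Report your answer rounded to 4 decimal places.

Conditional on each instrument, P(-0.8 < X < 6.7): I: 0.75; II: 0.0668072.
By total probability, P(-0.8 < X < 6.7) = 0.38·0.75 + 0.62·0.0668072 = 0.32642.

0.3264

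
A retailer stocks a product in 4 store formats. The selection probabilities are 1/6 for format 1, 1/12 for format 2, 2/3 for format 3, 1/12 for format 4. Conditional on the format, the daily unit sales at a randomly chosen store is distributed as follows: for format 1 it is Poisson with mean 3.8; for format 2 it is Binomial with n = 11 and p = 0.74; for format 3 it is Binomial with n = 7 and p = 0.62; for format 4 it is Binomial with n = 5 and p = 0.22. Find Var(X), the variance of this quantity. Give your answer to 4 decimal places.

4.1055

Per component, 1: μ=3.8, E[X²]=18.24; 2: μ=8.14, E[X²]=68.376; 3: μ=4.34, E[X²]=20.4848; 4: μ=1.1, E[X²]=2.068.
E[X] = 0.166667·3.8 + 0.0833333·8.14 + 0.666667·4.34 + 0.0833333·1.1 = 4.29667.
E[X²] = 0.166667·18.24 + 0.0833333·68.376 + 0.666667·20.4848 + 0.0833333·2.068 = 22.5669.
Var(X) = E[X²] − (E[X])² = 22.5669 − 18.4613 = 4.10552.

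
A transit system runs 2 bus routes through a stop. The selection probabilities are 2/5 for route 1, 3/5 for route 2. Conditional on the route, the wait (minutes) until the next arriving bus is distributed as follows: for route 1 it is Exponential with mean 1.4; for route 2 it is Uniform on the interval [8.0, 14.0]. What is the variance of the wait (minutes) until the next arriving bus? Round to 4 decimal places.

24.7024

Per component, 1: μ=1.4, E[X²]=3.92; 2: μ=11, E[X²]=124.
E[X] = 0.4·1.4 + 0.6·11 = 7.16.
E[X²] = 0.4·3.92 + 0.6·124 = 75.968.
Var(X) = E[X²] − (E[X])² = 75.968 − 51.2656 = 24.7024.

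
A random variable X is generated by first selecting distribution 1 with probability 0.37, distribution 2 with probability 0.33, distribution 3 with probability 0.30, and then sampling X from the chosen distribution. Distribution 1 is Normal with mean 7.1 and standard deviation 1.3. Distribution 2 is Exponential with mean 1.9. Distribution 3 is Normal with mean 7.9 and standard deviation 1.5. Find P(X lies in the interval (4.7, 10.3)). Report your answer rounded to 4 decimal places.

Conditional on each component, P(4.7 < X < 10.3): 1: 0.960648; 2: 0.0798513; 3: 0.928752.
By total probability, P(4.7 < X < 10.3) = 0.37·0.960648 + 0.33·0.0798513 + 0.3·0.928752 = 0.660416.

0.6604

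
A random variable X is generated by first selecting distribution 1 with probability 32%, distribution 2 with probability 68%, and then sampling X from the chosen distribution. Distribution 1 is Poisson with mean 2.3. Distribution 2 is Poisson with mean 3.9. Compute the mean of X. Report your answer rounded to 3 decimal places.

Component means — 1: 2.3; 2: 3.9.
E[X] = 0.32·2.3 + 0.68·3.9 = 3.388.

3.388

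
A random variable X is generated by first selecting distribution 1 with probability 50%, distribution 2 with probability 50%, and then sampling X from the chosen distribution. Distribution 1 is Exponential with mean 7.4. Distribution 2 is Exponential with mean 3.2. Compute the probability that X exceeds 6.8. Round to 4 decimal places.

0.2592

Conditional on each component, P(X > 6.8): 1: 0.39895; 2: 0.119433.
By total probability, P(X > 6.8) = 0.5·0.39895 + 0.5·0.119433 = 0.259192.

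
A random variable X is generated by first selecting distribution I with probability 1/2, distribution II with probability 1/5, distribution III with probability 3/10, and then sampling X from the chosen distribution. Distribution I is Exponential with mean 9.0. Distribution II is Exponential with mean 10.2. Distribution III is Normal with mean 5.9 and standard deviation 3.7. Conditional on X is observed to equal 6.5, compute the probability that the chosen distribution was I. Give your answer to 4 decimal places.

Likelihoods f(6.5 | ·): I: 0.0539635; II: 0.0518374; III: 0.106414.
Posterior ∝ prior × likelihood. Numerator for I: 0.5·0.0539635 = 0.0269818.
Normalizing constant: 0.5·0.0539635 + 0.2·0.0518374 + 0.3·0.106414 = 0.0692734.
P(I | observation) = 0.0269818 / 0.0692734 = 0.389497.

0.3895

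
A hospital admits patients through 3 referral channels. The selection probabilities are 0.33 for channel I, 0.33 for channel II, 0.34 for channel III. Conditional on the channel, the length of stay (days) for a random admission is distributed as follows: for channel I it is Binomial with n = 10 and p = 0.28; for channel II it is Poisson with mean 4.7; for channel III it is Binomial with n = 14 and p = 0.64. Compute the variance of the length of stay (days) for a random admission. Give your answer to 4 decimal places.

Per component, I: μ=2.8, E[X²]=9.856; II: μ=4.7, E[X²]=26.79; III: μ=8.96, E[X²]=83.5072.
E[X] = 0.33·2.8 + 0.33·4.7 + 0.34·8.96 = 5.5214.
E[X²] = 0.33·9.856 + 0.33·26.79 + 0.34·83.5072 = 40.4856.
Var(X) = E[X²] − (E[X])² = 40.4856 − 30.4859 = 9.99977.

9.9998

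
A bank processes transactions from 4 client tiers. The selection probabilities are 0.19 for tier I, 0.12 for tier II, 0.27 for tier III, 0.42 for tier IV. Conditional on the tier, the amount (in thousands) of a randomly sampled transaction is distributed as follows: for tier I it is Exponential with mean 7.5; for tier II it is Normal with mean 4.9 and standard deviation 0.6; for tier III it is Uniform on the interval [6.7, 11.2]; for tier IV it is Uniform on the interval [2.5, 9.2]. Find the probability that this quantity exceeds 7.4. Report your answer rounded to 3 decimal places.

0.412

Conditional on each tier, P(X > 7.4): I: 0.372817; II: 1.54543e-05; III: 0.844444; IV: 0.268657.
By total probability, P(X > 7.4) = 0.19·0.372817 + 0.12·1.54543e-05 + 0.27·0.844444 + 0.42·0.268657 = 0.411673.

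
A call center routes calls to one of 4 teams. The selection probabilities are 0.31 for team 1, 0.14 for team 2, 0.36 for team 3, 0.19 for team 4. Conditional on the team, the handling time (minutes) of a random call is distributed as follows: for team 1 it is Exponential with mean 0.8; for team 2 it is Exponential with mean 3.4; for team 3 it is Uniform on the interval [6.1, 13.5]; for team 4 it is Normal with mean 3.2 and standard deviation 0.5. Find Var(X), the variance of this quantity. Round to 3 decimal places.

Per component, 1: μ=0.8, E[X²]=1.28; 2: μ=3.4, E[X²]=23.12; 3: μ=9.8, E[X²]=100.603; 4: μ=3.2, E[X²]=10.49.
E[X] = 0.31·0.8 + 0.14·3.4 + 0.36·9.8 + 0.19·3.2 = 4.86.
E[X²] = 0.31·1.28 + 0.14·23.12 + 0.36·100.603 + 0.19·10.49 = 41.8439.
Var(X) = E[X²] − (E[X])² = 41.8439 − 23.6196 = 18.2243.

18.224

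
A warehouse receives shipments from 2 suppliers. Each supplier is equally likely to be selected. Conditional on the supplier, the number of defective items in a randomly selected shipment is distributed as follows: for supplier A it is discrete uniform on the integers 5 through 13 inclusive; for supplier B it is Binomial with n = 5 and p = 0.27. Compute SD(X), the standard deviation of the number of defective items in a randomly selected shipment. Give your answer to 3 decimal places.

4.296

Per component, A: μ=9, E[X²]=87.6667; B: μ=1.35, E[X²]=2.808.
E[X] = 0.5·9 + 0.5·1.35 = 5.175.
E[X²] = 0.5·87.6667 + 0.5·2.808 = 45.2373.
Var(X) = E[X²] − (E[X])² = 45.2373 − 26.7806 = 18.4567.
SD(X) = √18.4567 = 4.29613.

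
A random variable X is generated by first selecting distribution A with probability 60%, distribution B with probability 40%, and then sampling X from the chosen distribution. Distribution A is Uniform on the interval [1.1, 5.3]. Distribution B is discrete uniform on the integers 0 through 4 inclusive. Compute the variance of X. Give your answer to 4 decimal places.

2.0276

Per component, A: μ=3.2, E[X²]=11.71; B: μ=2, E[X²]=6.
E[X] = 0.6·3.2 + 0.4·2 = 2.72.
E[X²] = 0.6·11.71 + 0.4·6 = 9.426.
Var(X) = E[X²] − (E[X])² = 9.426 − 7.3984 = 2.0276.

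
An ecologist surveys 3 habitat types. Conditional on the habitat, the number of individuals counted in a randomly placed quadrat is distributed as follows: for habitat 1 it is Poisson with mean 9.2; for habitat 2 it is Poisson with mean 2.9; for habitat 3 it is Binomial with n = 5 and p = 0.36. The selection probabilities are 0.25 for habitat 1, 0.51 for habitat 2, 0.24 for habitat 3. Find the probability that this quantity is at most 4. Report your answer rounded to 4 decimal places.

Conditional on each habitat, P(X ≤ 4): 1: 0.0485796; 2: 0.831777; 3: 0.993953.
By total probability, P(X ≤ 4) = 0.25·0.0485796 + 0.51·0.831777 + 0.24·0.993953 = 0.6749.

0.6749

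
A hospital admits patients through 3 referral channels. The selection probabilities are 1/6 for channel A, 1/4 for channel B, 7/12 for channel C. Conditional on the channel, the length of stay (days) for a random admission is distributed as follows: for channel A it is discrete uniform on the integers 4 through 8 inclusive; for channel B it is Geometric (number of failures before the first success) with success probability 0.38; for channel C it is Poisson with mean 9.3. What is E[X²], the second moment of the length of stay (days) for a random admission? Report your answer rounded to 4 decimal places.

For each component E[X²] = Var + (mean)², giving A: 38; B: 6.95568; C: 95.79.
Overall E[X²] = 0.166667·38 + 0.25·6.95568 + 0.583333·95.79 = 63.9498.

63.9498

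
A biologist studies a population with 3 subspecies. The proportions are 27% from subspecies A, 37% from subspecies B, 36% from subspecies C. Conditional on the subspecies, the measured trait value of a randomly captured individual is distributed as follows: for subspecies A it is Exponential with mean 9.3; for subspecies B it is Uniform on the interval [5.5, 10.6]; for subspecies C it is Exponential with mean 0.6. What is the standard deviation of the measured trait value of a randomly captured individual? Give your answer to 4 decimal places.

6.2602

Per component, A: μ=9.3, E[X²]=172.98; B: μ=8.05, E[X²]=66.97; C: μ=0.6, E[X²]=0.72.
E[X] = 0.27·9.3 + 0.37·8.05 + 0.36·0.6 = 5.7055.
E[X²] = 0.27·172.98 + 0.37·66.97 + 0.36·0.72 = 71.7427.
Var(X) = E[X²] − (E[X])² = 71.7427 − 32.5527 = 39.19.
SD(X) = √39.19 = 6.26019.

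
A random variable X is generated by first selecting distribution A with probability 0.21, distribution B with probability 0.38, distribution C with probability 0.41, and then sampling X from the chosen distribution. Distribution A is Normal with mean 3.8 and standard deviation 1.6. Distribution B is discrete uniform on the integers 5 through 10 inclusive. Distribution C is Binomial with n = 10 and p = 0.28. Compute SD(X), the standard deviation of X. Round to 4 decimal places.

Per component, A: μ=3.8, E[X²]=17; B: μ=7.5, E[X²]=59.1667; C: μ=2.8, E[X²]=9.856.
E[X] = 0.21·3.8 + 0.38·7.5 + 0.41·2.8 = 4.796.
E[X²] = 0.21·17 + 0.38·59.1667 + 0.41·9.856 = 30.0943.
Var(X) = E[X²] − (E[X])² = 30.0943 − 23.0016 = 7.09268.
SD(X) = √7.09268 = 2.66321.

2.6632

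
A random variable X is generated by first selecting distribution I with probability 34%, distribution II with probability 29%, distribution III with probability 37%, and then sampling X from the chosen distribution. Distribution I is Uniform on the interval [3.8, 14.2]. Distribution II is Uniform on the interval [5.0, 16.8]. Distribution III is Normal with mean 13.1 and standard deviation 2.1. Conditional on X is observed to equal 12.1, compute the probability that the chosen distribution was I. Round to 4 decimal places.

Likelihoods f(12.1 | ·): I: 0.0961538; II: 0.0847458; III: 0.16961.
Posterior ∝ prior × likelihood. Numerator for I: 0.34·0.0961538 = 0.0326923.
Normalizing constant: 0.34·0.0961538 + 0.29·0.0847458 + 0.37·0.16961 = 0.120024.
P(I | observation) = 0.0326923 / 0.120024 = 0.272381.

0.2724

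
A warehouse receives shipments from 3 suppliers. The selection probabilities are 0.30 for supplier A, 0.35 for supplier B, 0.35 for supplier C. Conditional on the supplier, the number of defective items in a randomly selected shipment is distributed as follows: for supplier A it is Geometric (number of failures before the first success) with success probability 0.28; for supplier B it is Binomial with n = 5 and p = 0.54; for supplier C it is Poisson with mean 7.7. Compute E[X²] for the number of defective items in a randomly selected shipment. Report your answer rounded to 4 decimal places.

For each component E[X²] = Var + (mean)², giving A: 15.7959; B: 8.532; C: 66.99.
Overall E[X²] = 0.3·15.7959 + 0.35·8.532 + 0.35·66.99 = 31.1715.

31.1715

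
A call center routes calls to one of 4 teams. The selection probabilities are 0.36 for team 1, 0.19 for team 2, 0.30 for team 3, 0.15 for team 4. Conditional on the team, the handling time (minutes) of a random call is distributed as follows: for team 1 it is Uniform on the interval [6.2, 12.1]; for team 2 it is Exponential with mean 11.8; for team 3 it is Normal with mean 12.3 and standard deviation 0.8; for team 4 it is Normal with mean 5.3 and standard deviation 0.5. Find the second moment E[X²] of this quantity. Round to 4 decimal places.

133.9256

For each component E[X²] = Var + (mean)², giving 1: 86.6233; 2: 278.48; 3: 151.93; 4: 28.34.
Overall E[X²] = 0.36·86.6233 + 0.19·278.48 + 0.3·151.93 + 0.15·28.34 = 133.926.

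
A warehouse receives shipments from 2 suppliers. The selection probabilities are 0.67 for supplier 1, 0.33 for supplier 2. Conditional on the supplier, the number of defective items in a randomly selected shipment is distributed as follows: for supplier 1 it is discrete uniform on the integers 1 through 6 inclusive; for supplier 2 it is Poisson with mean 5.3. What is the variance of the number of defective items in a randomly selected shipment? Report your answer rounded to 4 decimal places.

4.4195

Per component, 1: μ=3.5, E[X²]=15.1667; 2: μ=5.3, E[X²]=33.39.
E[X] = 0.67·3.5 + 0.33·5.3 = 4.094.
E[X²] = 0.67·15.1667 + 0.33·33.39 = 21.1804.
Var(X) = E[X²] − (E[X])² = 21.1804 − 16.7608 = 4.41953.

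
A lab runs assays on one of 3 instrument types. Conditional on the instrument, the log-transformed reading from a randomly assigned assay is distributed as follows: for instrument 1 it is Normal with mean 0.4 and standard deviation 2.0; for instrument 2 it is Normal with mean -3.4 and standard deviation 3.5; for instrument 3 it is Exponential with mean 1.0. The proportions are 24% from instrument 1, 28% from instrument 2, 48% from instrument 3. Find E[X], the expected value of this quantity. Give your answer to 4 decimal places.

-0.3760

Component means — 1: 0.4; 2: -3.4; 3: 1.
E[X] = 0.24·0.4 + 0.28·-3.4 + 0.48·1 = -0.376.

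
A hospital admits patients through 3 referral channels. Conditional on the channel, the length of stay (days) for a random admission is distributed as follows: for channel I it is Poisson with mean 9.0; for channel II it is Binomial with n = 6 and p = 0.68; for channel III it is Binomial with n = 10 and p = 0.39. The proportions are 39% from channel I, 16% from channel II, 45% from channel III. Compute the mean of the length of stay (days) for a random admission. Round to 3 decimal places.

Component means — I: 9; II: 4.08; III: 3.9.
E[X] = 0.39·9 + 0.16·4.08 + 0.45·3.9 = 5.9178.

5.918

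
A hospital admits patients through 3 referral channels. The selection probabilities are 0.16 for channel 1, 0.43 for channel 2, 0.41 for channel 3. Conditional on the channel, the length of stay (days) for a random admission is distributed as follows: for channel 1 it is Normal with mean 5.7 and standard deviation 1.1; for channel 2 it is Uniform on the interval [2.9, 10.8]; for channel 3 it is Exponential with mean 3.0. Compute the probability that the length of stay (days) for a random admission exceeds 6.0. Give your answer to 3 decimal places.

Conditional on each channel, P(X > 6.0): 1: 0.392531; 2: 0.607595; 3: 0.135335.
By total probability, P(X > 6.0) = 0.16·0.392531 + 0.43·0.607595 + 0.41·0.135335 = 0.379558.

0.380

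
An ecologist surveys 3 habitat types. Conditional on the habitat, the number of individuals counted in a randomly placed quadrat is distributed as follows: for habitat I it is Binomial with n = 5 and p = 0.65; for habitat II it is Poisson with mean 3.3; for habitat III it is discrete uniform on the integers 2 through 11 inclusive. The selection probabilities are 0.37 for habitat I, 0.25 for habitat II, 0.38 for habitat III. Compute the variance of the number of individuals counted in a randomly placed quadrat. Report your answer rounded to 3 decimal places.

Per component, I: μ=3.25, E[X²]=11.7; II: μ=3.3, E[X²]=14.19; III: μ=6.5, E[X²]=50.5.
E[X] = 0.37·3.25 + 0.25·3.3 + 0.38·6.5 = 4.4975.
E[X²] = 0.37·11.7 + 0.25·14.19 + 0.38·50.5 = 27.0665.
Var(X) = E[X²] − (E[X])² = 27.0665 − 20.2275 = 6.83899.

6.839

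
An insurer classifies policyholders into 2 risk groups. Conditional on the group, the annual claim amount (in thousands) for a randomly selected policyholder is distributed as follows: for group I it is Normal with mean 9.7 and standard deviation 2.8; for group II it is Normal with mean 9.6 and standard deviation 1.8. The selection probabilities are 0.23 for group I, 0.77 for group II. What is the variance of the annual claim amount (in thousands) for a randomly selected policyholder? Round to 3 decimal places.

4.300

Per component, I: μ=9.7, E[X²]=101.93; II: μ=9.6, E[X²]=95.4.
E[X] = 0.23·9.7 + 0.77·9.6 = 9.623.
E[X²] = 0.23·101.93 + 0.77·95.4 = 96.9019.
Var(X) = E[X²] − (E[X])² = 96.9019 − 92.6021 = 4.29977.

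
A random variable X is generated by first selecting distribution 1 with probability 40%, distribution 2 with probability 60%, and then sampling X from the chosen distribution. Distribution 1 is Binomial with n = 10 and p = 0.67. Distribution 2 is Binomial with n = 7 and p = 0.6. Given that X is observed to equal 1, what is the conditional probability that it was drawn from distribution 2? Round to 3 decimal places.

0.988

Likelihoods P(X=1 | ·): 1: 0.000310957; 2: 0.0172032.
Posterior ∝ prior × likelihood. Numerator for 2: 0.6·0.0172032 = 0.0103219.
Normalizing constant: 0.4·0.000310957 + 0.6·0.0172032 = 0.0104463.
P(2 | observation) = 0.0103219 / 0.0104463 = 0.988093.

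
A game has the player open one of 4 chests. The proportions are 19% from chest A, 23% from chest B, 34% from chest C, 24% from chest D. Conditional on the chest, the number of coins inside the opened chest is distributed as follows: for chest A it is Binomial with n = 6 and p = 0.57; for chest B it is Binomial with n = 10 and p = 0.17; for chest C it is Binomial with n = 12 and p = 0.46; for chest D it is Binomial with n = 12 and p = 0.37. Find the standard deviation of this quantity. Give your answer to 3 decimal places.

Per component, A: μ=3.42, E[X²]=13.167; B: μ=1.7, E[X²]=4.301; C: μ=5.52, E[X²]=33.4512; D: μ=4.44, E[X²]=22.5108.
E[X] = 0.19·3.42 + 0.23·1.7 + 0.34·5.52 + 0.24·4.44 = 3.9832.
E[X²] = 0.19·13.167 + 0.23·4.301 + 0.34·33.4512 + 0.24·22.5108 = 20.267.
Var(X) = E[X²] − (E[X])² = 20.267 − 15.8659 = 4.40108.
SD(X) = √4.40108 = 2.09787.

2.098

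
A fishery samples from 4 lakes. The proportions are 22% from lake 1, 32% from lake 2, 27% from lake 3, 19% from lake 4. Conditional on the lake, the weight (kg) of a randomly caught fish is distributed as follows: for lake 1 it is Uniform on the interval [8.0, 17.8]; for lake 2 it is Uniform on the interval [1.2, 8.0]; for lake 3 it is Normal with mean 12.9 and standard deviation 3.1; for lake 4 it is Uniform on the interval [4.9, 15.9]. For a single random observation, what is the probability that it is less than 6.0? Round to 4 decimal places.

Conditional on each lake, P(X < 6.0): 1: 0; 2: 0.705882; 3: 0.0130136; 4: 0.1.
By total probability, P(X < 6.0) = 0.22·0 + 0.32·0.705882 + 0.27·0.0130136 + 0.19·0.1 = 0.248396.

0.2484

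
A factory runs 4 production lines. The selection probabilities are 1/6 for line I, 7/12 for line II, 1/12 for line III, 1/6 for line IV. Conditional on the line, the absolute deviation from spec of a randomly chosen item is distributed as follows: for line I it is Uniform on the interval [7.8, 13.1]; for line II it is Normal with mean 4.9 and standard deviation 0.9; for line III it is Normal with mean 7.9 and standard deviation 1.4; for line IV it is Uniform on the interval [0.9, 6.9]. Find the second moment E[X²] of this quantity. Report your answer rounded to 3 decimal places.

For each component E[X²] = Var + (mean)², giving I: 111.543; II: 24.82; III: 64.37; IV: 18.21.
Overall E[X²] = 0.166667·111.543 + 0.583333·24.82 + 0.0833333·64.37 + 0.166667·18.21 = 41.4681.

41.468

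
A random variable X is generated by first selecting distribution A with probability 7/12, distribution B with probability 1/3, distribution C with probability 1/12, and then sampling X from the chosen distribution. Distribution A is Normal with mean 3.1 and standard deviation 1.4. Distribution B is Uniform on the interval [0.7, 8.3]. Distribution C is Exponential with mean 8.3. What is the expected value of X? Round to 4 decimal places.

4.0000

Component means — A: 3.1; B: 4.5; C: 8.3.
E[X] = 0.583333·3.1 + 0.333333·4.5 + 0.0833333·8.3 = 4.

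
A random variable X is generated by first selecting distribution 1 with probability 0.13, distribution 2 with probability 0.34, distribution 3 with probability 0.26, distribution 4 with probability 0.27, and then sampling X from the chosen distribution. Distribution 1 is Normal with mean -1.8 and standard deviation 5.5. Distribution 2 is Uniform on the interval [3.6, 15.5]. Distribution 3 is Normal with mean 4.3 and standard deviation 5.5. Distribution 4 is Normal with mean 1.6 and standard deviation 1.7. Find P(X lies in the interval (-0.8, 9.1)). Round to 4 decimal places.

Conditional on each component, P(-0.8 < X < 9.1): 1: 0.404113; 2: 0.462185; 3: 0.631702; 4: 0.920985.
By total probability, P(-0.8 < X < 9.1) = 0.13·0.404113 + 0.34·0.462185 + 0.26·0.631702 + 0.27·0.920985 = 0.622586.

0.6226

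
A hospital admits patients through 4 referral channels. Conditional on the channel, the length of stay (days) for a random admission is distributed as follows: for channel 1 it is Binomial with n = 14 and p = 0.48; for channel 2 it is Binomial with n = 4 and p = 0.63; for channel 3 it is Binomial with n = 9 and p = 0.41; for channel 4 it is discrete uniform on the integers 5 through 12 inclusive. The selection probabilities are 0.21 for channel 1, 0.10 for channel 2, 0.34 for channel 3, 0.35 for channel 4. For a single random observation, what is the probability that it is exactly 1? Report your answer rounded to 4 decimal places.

Conditional on each channel, P(X = 1): 1: 0.00136588; 2: 0.127646; 3: 0.0541804; 4: 0.
By total probability, P(X = 1) = 0.21·0.00136588 + 0.1·0.127646 + 0.34·0.0541804 + 0.35·0 = 0.0314727.

0.0315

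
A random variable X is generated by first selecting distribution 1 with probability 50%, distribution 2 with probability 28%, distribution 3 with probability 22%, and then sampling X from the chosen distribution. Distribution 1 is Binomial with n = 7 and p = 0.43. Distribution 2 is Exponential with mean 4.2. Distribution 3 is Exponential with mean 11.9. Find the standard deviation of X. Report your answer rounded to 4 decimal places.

7.0353

Per component, 1: μ=3.01, E[X²]=10.7758; 2: μ=4.2, E[X²]=35.28; 3: μ=11.9, E[X²]=283.22.
E[X] = 0.5·3.01 + 0.28·4.2 + 0.22·11.9 = 5.299.
E[X²] = 0.5·10.7758 + 0.28·35.28 + 0.22·283.22 = 77.5747.
Var(X) = E[X²] − (E[X])² = 77.5747 − 28.0794 = 49.4953.
SD(X) = √49.4953 = 7.03529.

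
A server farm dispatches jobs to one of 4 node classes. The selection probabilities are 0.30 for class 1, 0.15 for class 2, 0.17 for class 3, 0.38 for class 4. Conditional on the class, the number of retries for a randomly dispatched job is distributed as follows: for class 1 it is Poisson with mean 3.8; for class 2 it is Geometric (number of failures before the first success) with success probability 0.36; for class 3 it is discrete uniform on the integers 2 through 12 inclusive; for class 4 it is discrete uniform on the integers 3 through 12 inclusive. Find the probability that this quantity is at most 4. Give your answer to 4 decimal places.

0.4566

Conditional on each class, P(X ≤ 4): 1: 0.667844; 2: 0.892626; 3: 0.272727; 4: 0.2.
By total probability, P(X ≤ 4) = 0.3·0.667844 + 0.15·0.892626 + 0.17·0.272727 + 0.38·0.2 = 0.456611.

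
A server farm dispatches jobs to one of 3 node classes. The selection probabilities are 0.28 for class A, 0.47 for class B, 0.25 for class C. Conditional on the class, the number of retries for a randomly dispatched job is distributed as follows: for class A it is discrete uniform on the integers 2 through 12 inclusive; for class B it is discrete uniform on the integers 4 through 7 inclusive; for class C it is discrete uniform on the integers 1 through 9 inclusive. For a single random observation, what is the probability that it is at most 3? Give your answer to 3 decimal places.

0.134

Conditional on each class, P(X ≤ 3): A: 0.181818; B: 0; C: 0.333333.
By total probability, P(X ≤ 3) = 0.28·0.181818 + 0.47·0 + 0.25·0.333333 = 0.134242.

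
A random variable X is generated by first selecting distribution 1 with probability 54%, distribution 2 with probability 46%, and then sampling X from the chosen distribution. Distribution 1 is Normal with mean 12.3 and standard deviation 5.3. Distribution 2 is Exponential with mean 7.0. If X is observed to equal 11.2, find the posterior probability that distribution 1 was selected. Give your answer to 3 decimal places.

Likelihoods f(11.2 | ·): 1: 0.0736683; 2: 0.0288424.
Posterior ∝ prior × likelihood. Numerator for 1: 0.54·0.0736683 = 0.0397809.
Normalizing constant: 0.54·0.0736683 + 0.46·0.0288424 = 0.0530483.
P(1 | observation) = 0.0397809 / 0.0530483 = 0.749898.

0.750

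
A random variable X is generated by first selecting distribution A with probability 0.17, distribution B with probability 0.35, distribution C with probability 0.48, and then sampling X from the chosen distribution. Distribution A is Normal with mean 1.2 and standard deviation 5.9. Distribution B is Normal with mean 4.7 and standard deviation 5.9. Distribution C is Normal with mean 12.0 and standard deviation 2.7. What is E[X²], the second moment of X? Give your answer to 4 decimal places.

For each component E[X²] = Var + (mean)², giving A: 36.25; B: 56.9; C: 151.29.
Overall E[X²] = 0.17·36.25 + 0.35·56.9 + 0.48·151.29 = 98.6967.

98.6967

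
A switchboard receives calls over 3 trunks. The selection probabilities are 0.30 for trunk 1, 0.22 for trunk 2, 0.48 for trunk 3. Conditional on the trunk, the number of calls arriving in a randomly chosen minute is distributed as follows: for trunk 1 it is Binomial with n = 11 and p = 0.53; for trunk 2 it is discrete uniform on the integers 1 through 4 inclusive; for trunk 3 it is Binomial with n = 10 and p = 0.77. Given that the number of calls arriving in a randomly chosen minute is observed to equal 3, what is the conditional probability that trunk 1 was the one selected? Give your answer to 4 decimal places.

0.2389

Likelihoods P(X=3 | ·): 1: 0.0584917; 2: 0.25; 3: 0.0018653.
Posterior ∝ prior × likelihood. Numerator for 1: 0.3·0.0584917 = 0.0175475.
Normalizing constant: 0.3·0.0584917 + 0.22·0.25 + 0.48·0.0018653 = 0.0734429.
P(1 | observation) = 0.0175475 / 0.0734429 = 0.238927.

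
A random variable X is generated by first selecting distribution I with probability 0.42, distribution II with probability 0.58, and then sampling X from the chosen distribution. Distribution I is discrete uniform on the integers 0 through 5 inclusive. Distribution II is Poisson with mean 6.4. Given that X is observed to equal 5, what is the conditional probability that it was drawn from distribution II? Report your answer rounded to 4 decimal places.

Likelihoods P(X=5 | ·): I: 0.166667; II: 0.148674.
Posterior ∝ prior × likelihood. Numerator for II: 0.58·0.148674 = 0.0862307.
Normalizing constant: 0.42·0.166667 + 0.58·0.148674 = 0.156231.
P(II | observation) = 0.0862307 / 0.156231 = 0.551945.

0.5519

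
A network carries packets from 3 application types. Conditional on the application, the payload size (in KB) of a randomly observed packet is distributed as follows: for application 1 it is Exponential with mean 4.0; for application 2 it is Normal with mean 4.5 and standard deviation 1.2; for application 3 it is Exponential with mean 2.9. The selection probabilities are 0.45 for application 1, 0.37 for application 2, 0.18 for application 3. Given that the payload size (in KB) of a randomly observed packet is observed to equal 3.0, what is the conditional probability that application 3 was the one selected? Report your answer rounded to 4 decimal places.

Likelihoods f(3.0 | ·): 1: 0.118092; 2: 0.152208; 3: 0.122555.
Posterior ∝ prior × likelihood. Numerator for 3: 0.18·0.122555 = 0.0220599.
Normalizing constant: 0.45·0.118092 + 0.37·0.152208 + 0.18·0.122555 = 0.131518.
P(3 | observation) = 0.0220599 / 0.131518 = 0.167733.

0.1677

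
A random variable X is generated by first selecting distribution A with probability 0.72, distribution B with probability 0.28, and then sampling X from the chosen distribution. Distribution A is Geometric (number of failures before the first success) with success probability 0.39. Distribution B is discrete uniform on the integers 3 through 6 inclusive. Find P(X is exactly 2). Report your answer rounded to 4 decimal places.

0.1045

Conditional on each component, P(X = 2): A: 0.145119; B: 0.
By total probability, P(X = 2) = 0.72·0.145119 + 0.28·0 = 0.104486.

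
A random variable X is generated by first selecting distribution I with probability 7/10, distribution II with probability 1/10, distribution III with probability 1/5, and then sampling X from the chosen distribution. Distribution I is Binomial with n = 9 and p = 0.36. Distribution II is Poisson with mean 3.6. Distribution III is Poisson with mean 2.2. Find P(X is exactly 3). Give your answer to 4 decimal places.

Conditional on each component, P(X = 3): I: 0.269319; II: 0.212469; III: 0.196639.
By total probability, P(X = 3) = 0.7·0.269319 + 0.1·0.212469 + 0.2·0.196639 = 0.249098.

0.2491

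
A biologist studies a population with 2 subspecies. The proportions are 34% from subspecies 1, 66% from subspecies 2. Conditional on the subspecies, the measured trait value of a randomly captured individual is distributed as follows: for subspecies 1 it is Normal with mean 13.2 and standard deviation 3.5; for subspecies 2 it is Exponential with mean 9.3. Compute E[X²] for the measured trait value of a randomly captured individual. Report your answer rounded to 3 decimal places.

177.573

For each component E[X²] = Var + (mean)², giving 1: 186.49; 2: 172.98.
Overall E[X²] = 0.34·186.49 + 0.66·172.98 = 177.573.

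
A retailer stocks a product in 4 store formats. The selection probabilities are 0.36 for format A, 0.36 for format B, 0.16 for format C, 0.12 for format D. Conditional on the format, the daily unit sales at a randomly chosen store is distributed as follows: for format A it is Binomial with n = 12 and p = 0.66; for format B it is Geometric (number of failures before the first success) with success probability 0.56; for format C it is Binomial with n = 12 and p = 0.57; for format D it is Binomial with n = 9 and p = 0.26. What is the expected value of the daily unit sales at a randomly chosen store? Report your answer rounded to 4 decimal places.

Component means — A: 7.92; B: 0.785714; C: 6.84; D: 2.34.
E[X] = 0.36·7.92 + 0.36·0.785714 + 0.16·6.84 + 0.12·2.34 = 4.50926.

4.5093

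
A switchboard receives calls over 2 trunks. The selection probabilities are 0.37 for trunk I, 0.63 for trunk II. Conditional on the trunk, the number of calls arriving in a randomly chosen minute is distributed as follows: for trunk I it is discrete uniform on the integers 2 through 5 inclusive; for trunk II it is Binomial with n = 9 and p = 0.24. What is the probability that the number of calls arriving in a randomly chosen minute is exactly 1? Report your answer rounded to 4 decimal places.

0.1515

Conditional on each trunk, P(X = 1): I: 0; II: 0.240416.
By total probability, P(X = 1) = 0.37·0 + 0.63·0.240416 = 0.151462.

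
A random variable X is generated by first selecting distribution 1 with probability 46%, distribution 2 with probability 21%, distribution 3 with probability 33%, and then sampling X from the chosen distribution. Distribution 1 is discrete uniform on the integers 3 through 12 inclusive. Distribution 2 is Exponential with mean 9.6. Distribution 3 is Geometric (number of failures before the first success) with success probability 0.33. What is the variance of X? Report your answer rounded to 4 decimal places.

Per component, 1: μ=7.5, E[X²]=64.5; 2: μ=9.6, E[X²]=184.32; 3: μ=2.0303, E[X²]=10.2746.
E[X] = 0.46·7.5 + 0.21·9.6 + 0.33·2.0303 = 6.136.
E[X²] = 0.46·64.5 + 0.21·184.32 + 0.33·10.2746 = 71.7678.
Var(X) = E[X²] − (E[X])² = 71.7678 − 37.6505 = 34.1173.

34.1173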